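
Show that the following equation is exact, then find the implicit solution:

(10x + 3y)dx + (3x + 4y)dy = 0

Verify exactness: ∂M/∂y = ∂N/∂x ✓
Find F(x,y) such that ∂F/∂x = M, ∂F/∂y = N
Solution: 5x² + 3xy + 2y² = C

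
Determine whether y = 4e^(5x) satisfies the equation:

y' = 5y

Verification:
y = 4e^(5x)
y' = 20e^(5x)
5y = 20e^(5x)
y' = 5y ✓

Yes, it is a solution.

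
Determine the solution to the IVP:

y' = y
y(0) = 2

General solution: y = Ce^x
Applying IC y(0) = 2:
Particular solution: y = 2e^x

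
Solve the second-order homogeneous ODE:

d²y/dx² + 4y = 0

Characteristic equation: r² + 4 = 0
Roots: r = ±2i (complex conjugates)
General solution: y = C₁cos(2x) + C₂sin(2x)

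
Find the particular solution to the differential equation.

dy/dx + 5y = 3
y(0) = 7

General solution: y = 3/5 + Ce^(-5x)
Applying y(0) = 7: C = 7 - 3/5 = 32/5
Particular solution: y = 3/5 + (32/5)e^(-5x)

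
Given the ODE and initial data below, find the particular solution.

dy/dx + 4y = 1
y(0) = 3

General solution: y = 1/4 + Ce^(-4x)
Applying y(0) = 3: C = 3 - 1/4 = 11/4
Particular solution: y = 1/4 + (11/4)e^(-4x)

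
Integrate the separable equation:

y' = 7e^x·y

Separating variables and integrating:
ln|y| = 7e^x + C

General solution: y = Ce^(7e^x)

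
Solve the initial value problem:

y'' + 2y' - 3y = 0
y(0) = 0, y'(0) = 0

General solution: y = C₁e^x + C₂e^(-3x)
Applying ICs: C₁ = 0, C₂ = 0
Particular solution: y = 0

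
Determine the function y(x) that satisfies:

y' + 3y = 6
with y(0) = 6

General solution: y = 2 + Ce^(-3x)
Applying y(0) = 6: C = 6 - 2 = 4
Particular solution: y = 2 + 4e^(-3x)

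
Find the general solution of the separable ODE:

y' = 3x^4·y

Separating variables and integrating:
ln|y| = 3x^5/5 + C

General solution: y = Ce^(3x^5/5)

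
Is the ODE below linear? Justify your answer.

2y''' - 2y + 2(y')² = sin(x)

No. Nonlinear ((y')² term)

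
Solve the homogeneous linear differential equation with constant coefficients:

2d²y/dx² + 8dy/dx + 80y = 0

Characteristic equation: 2r² + 8r + 80 = 0
Divide by 2: r² + 4r + 40 = 0
Roots: r = -2 ± 6i (complex conjugates)
General solution: y = e^(-2x)(C₁cos(6x) + C₂sin(6x))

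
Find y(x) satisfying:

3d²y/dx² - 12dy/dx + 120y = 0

Characteristic equation: 3r² - 12r + 120 = 0
Divide by 3: r² - 4r + 40 = 0
Roots: r = 2 ± 6i (complex conjugates)
General solution: y = e^(2x)(C₁cos(6x) + C₂sin(6x))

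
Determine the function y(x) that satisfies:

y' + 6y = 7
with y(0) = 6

General solution: y = 7/6 + Ce^(-6x)
Applying y(0) = 6: C = 6 - 7/6 = 29/6
Particular solution: y = 7/6 + (29/6)e^(-6x)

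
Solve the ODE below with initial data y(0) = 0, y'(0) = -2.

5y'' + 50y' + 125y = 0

General solution: y = (C₁ + C₂x)e^(-5x)
Repeated root r = -5
Applying ICs: C₁ = 0, C₂ = -2
Particular solution: y = -2xe^(-5x)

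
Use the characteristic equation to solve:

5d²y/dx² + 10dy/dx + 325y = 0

Characteristic equation: 5r² + 10r + 325 = 0
Divide by 5: r² + 2r + 65 = 0
Roots: r = -1 ± 8i (complex conjugates)
General solution: y = e^(-x)(C₁cos(8x) + C₂sin(8x))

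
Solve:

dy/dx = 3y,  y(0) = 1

General solution: y = Ce^(3x)
Applying IC y(0) = 1:
Particular solution: y = e^(3x)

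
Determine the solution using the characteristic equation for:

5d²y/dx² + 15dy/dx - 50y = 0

Characteristic equation: 5r² + 15r - 50 = 0
Divide by 5: r² + 3r - 10 = 0
Roots: r = 2, -5 (distinct real)
General solution: y = C₁e^(2x) + C₂e^(-5x)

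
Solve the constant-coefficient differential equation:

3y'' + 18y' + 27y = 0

Characteristic equation: 3r² + 18r + 27 = 0
Divide by 3: r² + 6r + 9 = 0
Factored: (r + 3)² = 0
Repeated root: r = -3
General solution: y = (C₁ + C₂x)e^(-3x)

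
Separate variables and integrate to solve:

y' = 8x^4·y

Separating variables and integrating:
ln|y| = 8x^5/5 + C

General solution: y = Ce^(8x^5/5)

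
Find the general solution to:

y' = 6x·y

Separating variables and integrating:
ln|y| = 3x^2 + C

General solution: y = Ce^(3x^2)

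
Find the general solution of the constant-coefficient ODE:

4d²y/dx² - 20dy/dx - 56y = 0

Characteristic equation: 4r² - 20r - 56 = 0
Divide by 4: r² - 5r - 14 = 0
Roots: r = 7, -2 (distinct real)
General solution: y = C₁e^(7x) + C₂e^(-2x)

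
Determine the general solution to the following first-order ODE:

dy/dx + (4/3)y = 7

Using integrating factor method:

General solution: y = 21/4 + Ce^(-4x/3)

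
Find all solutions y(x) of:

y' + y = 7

Using integrating factor method:

General solution: y = 7 + Ce^(-x)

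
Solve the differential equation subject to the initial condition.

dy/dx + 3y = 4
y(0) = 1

General solution: y = 4/3 + Ce^(-3x)
Applying y(0) = 1: C = 1 - 4/3 = -1/3
Particular solution: y = 4/3 - (1/3)e^(-3x)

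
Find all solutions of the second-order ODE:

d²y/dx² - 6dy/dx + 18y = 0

Characteristic equation: r² - 6r + 18 = 0
Roots: r = 3 ± 3i (complex conjugates)
General solution: y = e^(3x)(C₁cos(3x) + C₂sin(3x))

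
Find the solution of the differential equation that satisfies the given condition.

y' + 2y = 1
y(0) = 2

General solution: y = 1/2 + Ce^(-2x)
Applying y(0) = 2: C = 2 - 1/2 = 3/2
Particular solution: y = 1/2 + (3/2)e^(-2x)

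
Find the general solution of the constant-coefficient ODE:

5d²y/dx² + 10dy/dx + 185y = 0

Characteristic equation: 5r² + 10r + 185 = 0
Divide by 5: r² + 2r + 37 = 0
Roots: r = -1 ± 6i (complex conjugates)
General solution: y = e^(-x)(C₁cos(6x) + C₂sin(6x))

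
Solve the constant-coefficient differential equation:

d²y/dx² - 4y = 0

Characteristic equation: r² - 4 = 0
Roots: r = 2, -2 (distinct real)
General solution: y = C₁e^(2x) + C₂e^(-2x)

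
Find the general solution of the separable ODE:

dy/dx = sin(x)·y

Separating variables and integrating:
ln|y| = -cos(x) + C

General solution: y = Ce^(-cos(x))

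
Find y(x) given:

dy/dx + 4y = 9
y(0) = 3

General solution: y = 9/4 + Ce^(-4x)
Applying y(0) = 3: C = 3 - 9/4 = 3/4
Particular solution: y = 9/4 + (3/4)e^(-4x)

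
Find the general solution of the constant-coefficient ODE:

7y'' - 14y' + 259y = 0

Characteristic equation: 7r² - 14r + 259 = 0
Divide by 7: r² - 2r + 37 = 0
Roots: r = 1 ± 6i (complex conjugates)
General solution: y = e^x(C₁cos(6x) + C₂sin(6x))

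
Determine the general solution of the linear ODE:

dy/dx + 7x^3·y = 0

Using integrating factor method:

General solution: y = Ce^(-7x^4/4)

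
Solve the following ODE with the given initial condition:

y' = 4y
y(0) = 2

General solution: y = Ce^(4x)
Applying IC y(0) = 2:
Particular solution: y = 2e^(4x)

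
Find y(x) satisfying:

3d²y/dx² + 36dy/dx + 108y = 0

Characteristic equation: 3r² + 36r + 108 = 0
Divide by 3: r² + 12r + 36 = 0
Factored: (r + 6)² = 0
Repeated root: r = -6
General solution: y = (C₁ + C₂x)e^(-6x)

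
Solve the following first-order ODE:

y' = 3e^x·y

Separating variables and integrating:
ln|y| = 3e^x + C

General solution: y = Ce^(3e^x)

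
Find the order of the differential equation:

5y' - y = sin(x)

The order is 1 (highest derivative is of order 1).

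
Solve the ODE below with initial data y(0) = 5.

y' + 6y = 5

General solution: y = 5/6 + Ce^(-6x)
Applying y(0) = 5: C = 5 - 5/6 = 25/6
Particular solution: y = 5/6 + (25/6)e^(-6x)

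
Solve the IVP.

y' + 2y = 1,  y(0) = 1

General solution: y = 1/2 + Ce^(-2x)
Applying y(0) = 1: C = 1 - 1/2 = 1/2
Particular solution: y = 1/2 + (1/2)e^(-2x)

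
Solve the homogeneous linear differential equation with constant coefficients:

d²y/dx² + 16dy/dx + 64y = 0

Characteristic equation: r² + 16r + 64 = 0
Factored: (r + 8)² = 0
Repeated root: r = -8
General solution: y = (C₁ + C₂x)e^(-8x)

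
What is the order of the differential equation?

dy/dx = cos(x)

The order is 1 (highest derivative is of order 1).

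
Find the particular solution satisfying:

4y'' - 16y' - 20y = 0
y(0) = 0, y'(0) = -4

General solution: y = C₁e^(5x) + C₂e^(-x)
Applying ICs: C₁ = -2/3, C₂ = 2/3
Particular solution: y = -(2/3)e^(5x) + (2/3)e^(-x)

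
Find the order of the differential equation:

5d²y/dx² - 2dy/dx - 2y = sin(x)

The order is 2 (highest derivative is of order 2).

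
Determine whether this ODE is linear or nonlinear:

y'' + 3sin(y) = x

Nonlinear (sin(y) is nonlinear in y)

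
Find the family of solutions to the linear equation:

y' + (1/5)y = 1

Using integrating factor method:

General solution: y = 5 + Ce^(-x/5)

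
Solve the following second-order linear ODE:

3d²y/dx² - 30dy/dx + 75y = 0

Characteristic equation: 3r² - 30r + 75 = 0
Divide by 3: r² - 10r + 25 = 0
Factored: (r - 5)² = 0
Repeated root: r = 5
General solution: y = (C₁ + C₂x)e^(5x)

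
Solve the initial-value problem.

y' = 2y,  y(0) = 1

General solution: y = Ce^(2x)
Applying IC y(0) = 1:
Particular solution: y = e^(2x)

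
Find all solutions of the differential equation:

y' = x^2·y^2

Separating variables and integrating:
-1/y = x^3/3 + C

General solution: y^-1 = (-1/3)x^3 + C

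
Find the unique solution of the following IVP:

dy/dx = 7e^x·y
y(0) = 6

General solution: y = Ce^(7e^x)
Applying IC y(0) = 6:
Particular solution: y = 6e^(7(e^x - 1))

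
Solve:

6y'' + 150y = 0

Characteristic equation: 6r² + 150 = 0
Divide by 6: r² + 25 = 0
Roots: r = ±5i (complex conjugates)
General solution: y = C₁cos(5x) + C₂sin(5x)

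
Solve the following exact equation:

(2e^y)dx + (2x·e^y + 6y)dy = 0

Verify exactness: ∂M/∂y = ∂N/∂x ✓
Find F(x,y) such that ∂F/∂x = M, ∂F/∂y = N
Solution: 2x·e^y + 3y² = C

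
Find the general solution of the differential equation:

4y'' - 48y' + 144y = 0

Characteristic equation: 4r² - 48r + 144 = 0
Divide by 4: r² - 12r + 36 = 0
Factored: (r - 6)² = 0
Repeated root: r = 6
General solution: y = (C₁ + C₂x)e^(6x)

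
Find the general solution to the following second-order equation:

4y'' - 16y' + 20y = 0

Characteristic equation: 4r² - 16r + 20 = 0
Divide by 4: r² - 4r + 5 = 0
Roots: r = 2 ± i (complex conjugates)
General solution: y = e^(2x)(C₁cos(x) + C₂sin(x))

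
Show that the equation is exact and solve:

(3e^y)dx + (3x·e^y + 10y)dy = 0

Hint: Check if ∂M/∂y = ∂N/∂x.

Verify exactness: ∂M/∂y = ∂N/∂x ✓
Find F(x,y) such that ∂F/∂x = M, ∂F/∂y = N
Solution: 3x·e^y + 5y² = C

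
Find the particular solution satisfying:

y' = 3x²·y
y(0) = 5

General solution: y = Ce^(x³)
Applying IC y(0) = 5:
Particular solution: y = 5e^(x³)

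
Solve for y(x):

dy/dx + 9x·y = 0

Using integrating factor method:

General solution: y = Ce^(-9x^2/2)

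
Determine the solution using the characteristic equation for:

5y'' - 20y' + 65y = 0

Characteristic equation: 5r² - 20r + 65 = 0
Divide by 5: r² - 4r + 13 = 0
Roots: r = 2 ± 3i (complex conjugates)
General solution: y = e^(2x)(C₁cos(3x) + C₂sin(3x))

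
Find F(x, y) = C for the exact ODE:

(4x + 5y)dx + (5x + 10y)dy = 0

Verify exactness: ∂M/∂y = ∂N/∂x ✓
Find F(x,y) such that ∂F/∂x = M, ∂F/∂y = N
Solution: 2x² + 5xy + 5y² = C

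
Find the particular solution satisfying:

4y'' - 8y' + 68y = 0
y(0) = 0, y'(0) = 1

General solution: y = e^x(C₁cos(4x) + C₂sin(4x))
Complex roots r = 1 ± 4i
Applying ICs: C₁ = 0, C₂ = 1/4
Particular solution: y = e^x((1/4)sin(4x))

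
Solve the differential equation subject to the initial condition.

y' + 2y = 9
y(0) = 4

General solution: y = 9/2 + Ce^(-2x)
Applying y(0) = 4: C = 4 - 9/2 = -1/2
Particular solution: y = 9/2 - (1/2)e^(-2x)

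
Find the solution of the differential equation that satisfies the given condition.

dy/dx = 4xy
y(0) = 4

General solution: y = Ce^(2x²)
Applying IC y(0) = 4:
Particular solution: y = 4e^(2x²)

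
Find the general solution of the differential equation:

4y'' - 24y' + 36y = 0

Characteristic equation: 4r² - 24r + 36 = 0
Divide by 4: r² - 6r + 9 = 0
Factored: (r - 3)² = 0
Repeated root: r = 3
General solution: y = (C₁ + C₂x)e^(3x)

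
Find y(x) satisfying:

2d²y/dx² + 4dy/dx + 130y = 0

Characteristic equation: 2r² + 4r + 130 = 0
Divide by 2: r² + 2r + 65 = 0
Roots: r = -1 ± 8i (complex conjugates)
General solution: y = e^(-x)(C₁cos(8x) + C₂sin(8x))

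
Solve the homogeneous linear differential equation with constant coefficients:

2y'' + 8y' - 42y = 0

Characteristic equation: 2r² + 8r - 42 = 0
Divide by 2: r² + 4r - 21 = 0
Roots: r = 3, -7 (distinct real)
General solution: y = C₁e^(3x) + C₂e^(-7x)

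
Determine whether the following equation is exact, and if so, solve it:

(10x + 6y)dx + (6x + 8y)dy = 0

Verify exactness: ∂M/∂y = ∂N/∂x ✓
Find F(x,y) such that ∂F/∂x = M, ∂F/∂y = N
Solution: 5x² + 6xy + 4y² = C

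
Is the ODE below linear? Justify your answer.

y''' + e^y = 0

No. Nonlinear (e^y is nonlinear in y)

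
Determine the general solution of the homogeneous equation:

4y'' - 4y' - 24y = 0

Characteristic equation: 4r² - 4r - 24 = 0
Divide by 4: r² - r - 6 = 0
Roots: r = 3, -2 (distinct real)
General solution: y = C₁e^(3x) + C₂e^(-2x)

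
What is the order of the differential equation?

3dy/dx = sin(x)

The order is 1 (highest derivative is of order 1).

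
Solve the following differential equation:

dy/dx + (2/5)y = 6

Using integrating factor method:

General solution: y = 15 + Ce^(-2x/5)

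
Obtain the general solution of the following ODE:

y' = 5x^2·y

Separating variables and integrating:
ln|y| = 5x^3/3 + C

General solution: y = Ce^(5x^3/3)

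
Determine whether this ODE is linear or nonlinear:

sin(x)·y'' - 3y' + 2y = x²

Linear (y and its derivatives appear to the first power only, no products of y terms)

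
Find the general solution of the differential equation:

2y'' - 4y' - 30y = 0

Characteristic equation: 2r² - 4r - 30 = 0
Divide by 2: r² - 2r - 15 = 0
Roots: r = 5, -3 (distinct real)
General solution: y = C₁e^(5x) + C₂e^(-3x)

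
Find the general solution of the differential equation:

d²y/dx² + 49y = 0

Characteristic equation: r² + 49 = 0
Roots: r = ±7i (complex conjugates)
General solution: y = C₁cos(7x) + C₂sin(7x)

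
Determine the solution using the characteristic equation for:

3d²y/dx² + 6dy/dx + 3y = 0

Characteristic equation: 3r² + 6r + 3 = 0
Divide by 3: r² + 2r + 1 = 0
Factored: (r + 1)² = 0
Repeated root: r = -1
General solution: y = (C₁ + C₂x)e^(-x)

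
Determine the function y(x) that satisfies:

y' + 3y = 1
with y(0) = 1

General solution: y = 1/3 + Ce^(-3x)
Applying y(0) = 1: C = 1 - 1/3 = 2/3
Particular solution: y = 1/3 + (2/3)e^(-3x)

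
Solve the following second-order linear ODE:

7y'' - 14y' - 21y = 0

Characteristic equation: 7r² - 14r - 21 = 0
Divide by 7: r² - 2r - 3 = 0
Roots: r = 3, -1 (distinct real)
General solution: y = C₁e^(3x) + C₂e^(-x)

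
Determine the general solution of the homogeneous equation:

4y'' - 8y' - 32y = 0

Characteristic equation: 4r² - 8r - 32 = 0
Divide by 4: r² - 2r - 8 = 0
Roots: r = 4, -2 (distinct real)
General solution: y = C₁e^(4x) + C₂e^(-2x)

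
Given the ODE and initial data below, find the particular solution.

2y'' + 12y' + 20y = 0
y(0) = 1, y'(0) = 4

General solution: y = e^(-3x)(C₁cos(x) + C₂sin(x))
Complex roots r = -3 ± i
Applying ICs: C₁ = 1, C₂ = 7
Particular solution: y = e^(-3x)(cos(x) + 7sin(x))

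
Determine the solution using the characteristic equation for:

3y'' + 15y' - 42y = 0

Characteristic equation: 3r² + 15r - 42 = 0
Divide by 3: r² + 5r - 14 = 0
Roots: r = 2, -7 (distinct real)
General solution: y = C₁e^(2x) + C₂e^(-7x)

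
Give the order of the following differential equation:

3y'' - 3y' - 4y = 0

The order is 2 (highest derivative is of order 2).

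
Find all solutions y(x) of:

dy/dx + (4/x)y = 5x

Using integrating factor method:

General solution: y = (5/6)x^2 + Cx^(-4)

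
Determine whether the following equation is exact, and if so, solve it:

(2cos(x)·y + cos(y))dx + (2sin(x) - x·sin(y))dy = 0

Verify exactness: ∂M/∂y = ∂N/∂x ✓
Find F(x,y) such that ∂F/∂x = M, ∂F/∂y = N
Solution: 2sin(x)·y + x·cos(y) = C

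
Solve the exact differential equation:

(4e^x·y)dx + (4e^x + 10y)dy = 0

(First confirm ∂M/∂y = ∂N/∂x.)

Verify exactness: ∂M/∂y = ∂N/∂x ✓
Find F(x,y) such that ∂F/∂x = M, ∂F/∂y = N
Solution: 4e^x·y + 5y² = C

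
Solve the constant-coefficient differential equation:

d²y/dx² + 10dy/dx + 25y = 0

Characteristic equation: r² + 10r + 25 = 0
Factored: (r + 5)² = 0
Repeated root: r = -5
General solution: y = (C₁ + C₂x)e^(-5x)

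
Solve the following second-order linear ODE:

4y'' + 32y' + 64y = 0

Characteristic equation: 4r² + 32r + 64 = 0
Divide by 4: r² + 8r + 16 = 0
Factored: (r + 4)² = 0
Repeated root: r = -4
General solution: y = (C₁ + C₂x)e^(-4x)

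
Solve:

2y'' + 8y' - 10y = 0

Characteristic equation: 2r² + 8r - 10 = 0
Divide by 2: r² + 4r - 5 = 0
Roots: r = 1, -5 (distinct real)
General solution: y = C₁e^x + C₂e^(-5x)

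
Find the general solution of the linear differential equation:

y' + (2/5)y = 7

Using integrating factor method:

General solution: y = 35/2 + Ce^(-2x/5)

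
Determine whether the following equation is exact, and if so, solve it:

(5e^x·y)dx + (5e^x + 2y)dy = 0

Verify exactness: ∂M/∂y = ∂N/∂x ✓
Find F(x,y) such that ∂F/∂x = M, ∂F/∂y = N
Solution: 5e^x·y + y² = C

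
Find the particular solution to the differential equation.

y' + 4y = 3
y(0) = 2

General solution: y = 3/4 + Ce^(-4x)
Applying y(0) = 2: C = 2 - 3/4 = 5/4
Particular solution: y = 3/4 + (5/4)e^(-4x)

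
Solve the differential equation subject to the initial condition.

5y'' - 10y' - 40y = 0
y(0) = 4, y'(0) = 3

General solution: y = C₁e^(4x) + C₂e^(-2x)
Applying ICs: C₁ = 11/6, C₂ = 13/6
Particular solution: y = (11/6)e^(4x) + (13/6)e^(-2x)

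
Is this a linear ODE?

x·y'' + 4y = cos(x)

Yes. Linear (y and its derivatives appear to the first power only, no products of y terms)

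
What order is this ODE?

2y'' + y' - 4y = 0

The order is 2 (highest derivative is of order 2).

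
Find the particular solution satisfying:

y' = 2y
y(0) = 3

General solution: y = Ce^(2x)
Applying IC y(0) = 3:
Particular solution: y = 3e^(2x)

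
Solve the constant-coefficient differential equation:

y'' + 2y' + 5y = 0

Characteristic equation: r² + 2r + 5 = 0
Roots: r = -1 ± 2i (complex conjugates)
General solution: y = e^(-x)(C₁cos(2x) + C₂sin(2x))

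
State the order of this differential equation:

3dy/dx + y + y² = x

The order is 1 (highest derivative is of order 1).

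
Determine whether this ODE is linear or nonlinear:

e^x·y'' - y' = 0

Linear (y and its derivatives appear to the first power only, no products of y terms)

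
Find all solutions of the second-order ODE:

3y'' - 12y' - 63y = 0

Characteristic equation: 3r² - 12r - 63 = 0
Divide by 3: r² - 4r - 21 = 0
Roots: r = 7, -3 (distinct real)
General solution: y = C₁e^(7x) + C₂e^(-3x)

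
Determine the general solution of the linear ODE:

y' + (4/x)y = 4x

Using integrating factor method:

General solution: y = (2/3)x^2 + Cx^(-4)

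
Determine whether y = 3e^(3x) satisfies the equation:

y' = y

Verification:
y = 3e^(3x)
y' = 9e^(3x)
But y = 3e^(3x)
y' ≠ y — the derivative does not match

No, it is not a solution.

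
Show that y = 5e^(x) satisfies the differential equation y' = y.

Verification:
y = 5e^(x)
y' = 5e^(x)
y = 5e^(x)
y' = y ✓

Yes, it is a solution.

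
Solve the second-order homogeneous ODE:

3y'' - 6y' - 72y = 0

Characteristic equation: 3r² - 6r - 72 = 0
Divide by 3: r² - 2r - 24 = 0
Roots: r = 6, -4 (distinct real)
General solution: y = C₁e^(6x) + C₂e^(-4x)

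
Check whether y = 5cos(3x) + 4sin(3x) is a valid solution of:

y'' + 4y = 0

Verification:
y'' = -45cos(3x) - 36sin(3x)
y'' + 4y ≠ 0 (frequency mismatch: got 9 instead of 4)

No, it is not a solution.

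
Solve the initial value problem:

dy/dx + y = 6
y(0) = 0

General solution: y = 6 + Ce^(-x)
Applying y(0) = 0: C = 0 - 6 = -6
Particular solution: y = 6 - 6e^(-x)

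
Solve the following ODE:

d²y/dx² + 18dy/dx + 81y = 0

Characteristic equation: r² + 18r + 81 = 0
Factored: (r + 9)² = 0
Repeated root: r = -9
General solution: y = (C₁ + C₂x)e^(-9x)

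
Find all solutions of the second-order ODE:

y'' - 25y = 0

Characteristic equation: r² - 25 = 0
Roots: r = 5, -5 (distinct real)
General solution: y = C₁e^(5x) + C₂e^(-5x)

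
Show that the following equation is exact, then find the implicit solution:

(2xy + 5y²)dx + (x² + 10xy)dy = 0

Verify exactness: ∂M/∂y = ∂N/∂x ✓
Find F(x,y) such that ∂F/∂x = M, ∂F/∂y = N
Solution: x²y + 5xy² = C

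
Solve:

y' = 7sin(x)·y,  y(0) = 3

General solution: y = Ce^(-7cos(x))
Applying IC y(0) = 3:
Particular solution: y = 3e^(7(1-cos(x)))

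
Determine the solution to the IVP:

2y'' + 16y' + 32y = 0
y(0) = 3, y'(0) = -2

General solution: y = (C₁ + C₂x)e^(-4x)
Repeated root r = -4
Applying ICs: C₁ = 3, C₂ = 10
Particular solution: y = (3 + 10x)e^(-4x)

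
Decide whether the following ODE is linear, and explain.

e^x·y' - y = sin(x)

Linear (y and its derivatives appear to the first power only, no products of y terms)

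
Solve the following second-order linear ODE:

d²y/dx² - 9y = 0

Characteristic equation: r² - 9 = 0
Roots: r = 3, -3 (distinct real)
General solution: y = C₁e^(3x) + C₂e^(-3x)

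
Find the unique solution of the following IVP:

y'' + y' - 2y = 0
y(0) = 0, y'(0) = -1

General solution: y = C₁e^x + C₂e^(-2x)
Applying ICs: C₁ = -1/3, C₂ = 1/3
Particular solution: y = -(1/3)e^x + (1/3)e^(-2x)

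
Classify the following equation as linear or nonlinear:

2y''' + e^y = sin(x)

Nonlinear (e^y is nonlinear in y)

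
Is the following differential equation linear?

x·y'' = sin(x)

Yes. Linear (y and its derivatives appear to the first power only, no products of y terms)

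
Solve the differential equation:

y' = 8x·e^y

Separating variables and integrating:
-e^(-y) = 4x² + C

General solution: y = -ln(C - 4x²)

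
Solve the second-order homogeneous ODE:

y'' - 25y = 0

Characteristic equation: r² - 25 = 0
Roots: r = 5, -5 (distinct real)
General solution: y = C₁e^(5x) + C₂e^(-5x)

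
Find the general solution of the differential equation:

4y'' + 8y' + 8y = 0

Characteristic equation: 4r² + 8r + 8 = 0
Divide by 4: r² + 2r + 2 = 0
Roots: r = -1 ± i (complex conjugates)
General solution: y = e^(-x)(C₁cos(x) + C₂sin(x))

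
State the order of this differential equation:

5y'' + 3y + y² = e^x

The order is 2 (highest derivative is of order 2).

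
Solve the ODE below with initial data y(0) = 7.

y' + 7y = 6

General solution: y = 6/7 + Ce^(-7x)
Applying y(0) = 7: C = 7 - 6/7 = 43/7
Particular solution: y = 6/7 + (43/7)e^(-7x)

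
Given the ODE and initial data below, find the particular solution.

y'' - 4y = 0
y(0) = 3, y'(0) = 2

General solution: y = C₁e^(2x) + C₂e^(-2x)
Applying ICs: C₁ = 2, C₂ = 1
Particular solution: y = 2e^(2x) + e^(-2x)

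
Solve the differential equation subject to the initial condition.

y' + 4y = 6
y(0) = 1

General solution: y = 3/2 + Ce^(-4x)
Applying y(0) = 1: C = 1 - 3/2 = -1/2
Particular solution: y = 3/2 - (1/2)e^(-4x)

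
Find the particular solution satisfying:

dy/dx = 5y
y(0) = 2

General solution: y = Ce^(5x)
Applying IC y(0) = 2:
Particular solution: y = 2e^(5x)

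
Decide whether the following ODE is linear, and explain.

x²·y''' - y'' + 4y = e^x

Linear (y and its derivatives appear to the first power only, no products of y terms)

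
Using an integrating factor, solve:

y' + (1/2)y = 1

Using integrating factor method:

General solution: y = 2 + Ce^(-x/2)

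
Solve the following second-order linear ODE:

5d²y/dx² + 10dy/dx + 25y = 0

Characteristic equation: 5r² + 10r + 25 = 0
Divide by 5: r² + 2r + 5 = 0
Roots: r = -1 ± 2i (complex conjugates)
General solution: y = e^(-x)(C₁cos(2x) + C₂sin(2x))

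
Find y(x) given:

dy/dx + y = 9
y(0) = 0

General solution: y = 9 + Ce^(-x)
Applying y(0) = 0: C = 0 - 9 = -9
Particular solution: y = 9 - 9e^(-x)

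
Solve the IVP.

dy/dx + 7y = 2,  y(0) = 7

General solution: y = 2/7 + Ce^(-7x)
Applying y(0) = 7: C = 7 - 2/7 = 47/7
Particular solution: y = 2/7 + (47/7)e^(-7x)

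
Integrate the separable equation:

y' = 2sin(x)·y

Separating variables and integrating:
ln|y| = -2cos(x) + C

General solution: y = Ce^(-2cos(x))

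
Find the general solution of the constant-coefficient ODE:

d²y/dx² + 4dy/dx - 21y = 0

Characteristic equation: r² + 4r - 21 = 0
Roots: r = 3, -7 (distinct real)
General solution: y = C₁e^(3x) + C₂e^(-7x)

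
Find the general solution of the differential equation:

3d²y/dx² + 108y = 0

Characteristic equation: 3r² + 108 = 0
Divide by 3: r² + 36 = 0
Roots: r = ±6i (complex conjugates)
General solution: y = C₁cos(6x) + C₂sin(6x)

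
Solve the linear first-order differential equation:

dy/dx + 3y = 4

Using integrating factor method:

General solution: y = 4/3 + Ce^(-3x)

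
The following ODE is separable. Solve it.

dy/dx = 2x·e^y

Separating variables and integrating:
-e^(-y) = x² + C

General solution: y = -ln(C - x²)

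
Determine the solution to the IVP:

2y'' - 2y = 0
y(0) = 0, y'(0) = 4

General solution: y = C₁e^x + C₂e^(-x)
Applying ICs: C₁ = 2, C₂ = -2
Particular solution: y = 2e^x - 2e^(-x)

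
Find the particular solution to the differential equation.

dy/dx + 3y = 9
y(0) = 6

General solution: y = 3 + Ce^(-3x)
Applying y(0) = 6: C = 6 - 3 = 3
Particular solution: y = 3 + 3e^(-3x)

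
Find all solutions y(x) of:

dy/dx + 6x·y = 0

Using integrating factor method:

General solution: y = Ce^(-3x^2)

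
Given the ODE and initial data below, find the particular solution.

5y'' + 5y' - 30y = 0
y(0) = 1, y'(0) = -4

General solution: y = C₁e^(2x) + C₂e^(-3x)
Applying ICs: C₁ = -1/5, C₂ = 6/5
Particular solution: y = -(1/5)e^(2x) + (6/5)e^(-3x)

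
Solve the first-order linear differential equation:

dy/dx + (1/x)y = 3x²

Using integrating factor method:

General solution: y = (3/4)x^3 + C/x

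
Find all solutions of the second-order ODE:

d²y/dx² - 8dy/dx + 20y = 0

Characteristic equation: r² - 8r + 20 = 0
Roots: r = 4 ± 2i (complex conjugates)
General solution: y = e^(4x)(C₁cos(2x) + C₂sin(2x))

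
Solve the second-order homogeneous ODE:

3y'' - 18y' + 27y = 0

Characteristic equation: 3r² - 18r + 27 = 0
Divide by 3: r² - 6r + 9 = 0
Factored: (r - 3)² = 0
Repeated root: r = 3
General solution: y = (C₁ + C₂x)e^(3x)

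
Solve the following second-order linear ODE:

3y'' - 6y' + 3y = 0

Characteristic equation: 3r² - 6r + 3 = 0
Divide by 3: r² - 2r + 1 = 0
Factored: (r - 1)² = 0
Repeated root: r = 1
General solution: y = (C₁ + C₂x)e^x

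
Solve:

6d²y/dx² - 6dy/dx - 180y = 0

Characteristic equation: 6r² - 6r - 180 = 0
Divide by 6: r² - r - 30 = 0
Roots: r = 6, -5 (distinct real)
General solution: y = C₁e^(6x) + C₂e^(-5x)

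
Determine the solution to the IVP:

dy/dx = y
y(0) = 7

General solution: y = Ce^x
Applying IC y(0) = 7:
Particular solution: y = 7e^x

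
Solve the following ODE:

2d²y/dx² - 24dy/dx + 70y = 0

Characteristic equation: 2r² - 24r + 70 = 0
Divide by 2: r² - 12r + 35 = 0
Roots: r = 5, 7 (distinct real)
General solution: y = C₁e^(5x) + C₂e^(7x)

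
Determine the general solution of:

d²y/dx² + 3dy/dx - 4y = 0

Characteristic equation: r² + 3r - 4 = 0
Roots: r = 1, -4 (distinct real)
General solution: y = C₁e^x + C₂e^(-4x)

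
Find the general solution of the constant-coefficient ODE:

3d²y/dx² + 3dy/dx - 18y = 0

Characteristic equation: 3r² + 3r - 18 = 0
Divide by 3: r² + r - 6 = 0
Roots: r = 2, -3 (distinct real)
General solution: y = C₁e^(2x) + C₂e^(-3x)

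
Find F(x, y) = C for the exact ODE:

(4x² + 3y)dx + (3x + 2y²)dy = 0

Verify exactness: ∂M/∂y = ∂N/∂x ✓
Find F(x,y) such that ∂F/∂x = M, ∂F/∂y = N
Solution: 4x³/3 + 3xy + 2y³/3 = C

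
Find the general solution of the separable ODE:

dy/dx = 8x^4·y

Separating variables and integrating:
ln|y| = 8x^5/5 + C

General solution: y = Ce^(8x^5/5)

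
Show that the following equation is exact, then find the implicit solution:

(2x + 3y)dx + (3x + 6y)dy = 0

Verify exactness: ∂M/∂y = ∂N/∂x ✓
Find F(x,y) such that ∂F/∂x = M, ∂F/∂y = N
Solution: x² + 3xy + 3y² = C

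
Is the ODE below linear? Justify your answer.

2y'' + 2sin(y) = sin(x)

No. Nonlinear (sin(y) is nonlinear in y)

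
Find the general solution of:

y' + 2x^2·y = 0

Using integrating factor method:

General solution: y = Ce^(-2x^3/3)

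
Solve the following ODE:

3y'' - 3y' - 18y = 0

Characteristic equation: 3r² - 3r - 18 = 0
Divide by 3: r² - r - 6 = 0
Roots: r = 3, -2 (distinct real)
General solution: y = C₁e^(3x) + C₂e^(-2x)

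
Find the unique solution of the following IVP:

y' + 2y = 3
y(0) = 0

General solution: y = 3/2 + Ce^(-2x)
Applying y(0) = 0: C = 0 - 3/2 = -3/2
Particular solution: y = 3/2 - (3/2)e^(-2x)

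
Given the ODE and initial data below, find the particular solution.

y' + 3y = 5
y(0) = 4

General solution: y = 5/3 + Ce^(-3x)
Applying y(0) = 4: C = 4 - 5/3 = 7/3
Particular solution: y = 5/3 + (7/3)e^(-3x)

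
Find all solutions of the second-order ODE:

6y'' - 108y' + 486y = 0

Characteristic equation: 6r² - 108r + 486 = 0
Divide by 6: r² - 18r + 81 = 0
Factored: (r - 9)² = 0
Repeated root: r = 9
General solution: y = (C₁ + C₂x)e^(9x)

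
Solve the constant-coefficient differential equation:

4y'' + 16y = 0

Characteristic equation: 4r² + 16 = 0
Divide by 4: r² + 4 = 0
Roots: r = ±2i (complex conjugates)
General solution: y = C₁cos(2x) + C₂sin(2x)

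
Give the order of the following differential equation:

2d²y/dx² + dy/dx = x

The order is 2 (highest derivative is of order 2).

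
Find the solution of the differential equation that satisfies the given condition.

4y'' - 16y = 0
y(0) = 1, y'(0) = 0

General solution: y = C₁e^(2x) + C₂e^(-2x)
Applying ICs: C₁ = 1/2, C₂ = 1/2
Particular solution: y = (1/2)e^(2x) + (1/2)e^(-2x)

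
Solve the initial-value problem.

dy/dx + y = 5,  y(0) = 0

General solution: y = 5 + Ce^(-x)
Applying y(0) = 0: C = 0 - 5 = -5
Particular solution: y = 5 - 5e^(-x)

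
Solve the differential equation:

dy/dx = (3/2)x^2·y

Separating variables and integrating:
ln|y| = x^3/2 + C

General solution: y = Ce^(x^3/2)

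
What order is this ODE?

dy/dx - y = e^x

The order is 1 (highest derivative is of order 1).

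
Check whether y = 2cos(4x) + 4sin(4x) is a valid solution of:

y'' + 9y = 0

Verification:
y'' = -32cos(4x) - 64sin(4x)
y'' + 9y ≠ 0 (frequency mismatch: got 16 instead of 9)

No, it is not a solution.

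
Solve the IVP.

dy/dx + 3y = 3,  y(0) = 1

General solution: y = 1 + Ce^(-3x)
Applying y(0) = 1: C = 1 - 1 = 0
Particular solution: y = 1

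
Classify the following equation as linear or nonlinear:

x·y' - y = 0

Linear (y and its derivatives appear to the first power only, no products of y terms)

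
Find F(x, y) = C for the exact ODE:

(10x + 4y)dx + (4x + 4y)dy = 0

Verify exactness: ∂M/∂y = ∂N/∂x ✓
Find F(x,y) such that ∂F/∂x = M, ∂F/∂y = N
Solution: 5x² + 4xy + 2y² = C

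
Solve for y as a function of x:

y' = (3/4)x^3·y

Separating variables and integrating:
ln|y| = 3x^4/16 + C

General solution: y = Ce^(3x^4/16)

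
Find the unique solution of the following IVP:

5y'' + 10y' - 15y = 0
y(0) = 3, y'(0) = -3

General solution: y = C₁e^x + C₂e^(-3x)
Applying ICs: C₁ = 3/2, C₂ = 3/2
Particular solution: y = (3/2)e^x + (3/2)e^(-3x)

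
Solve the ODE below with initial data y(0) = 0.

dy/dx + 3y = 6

General solution: y = 2 + Ce^(-3x)
Applying y(0) = 0: C = 0 - 2 = -2
Particular solution: y = 2 - 2e^(-3x)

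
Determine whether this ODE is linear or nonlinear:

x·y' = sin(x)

Linear (y and its derivatives appear to the first power only, no products of y terms)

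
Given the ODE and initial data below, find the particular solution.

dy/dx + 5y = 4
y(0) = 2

General solution: y = 4/5 + Ce^(-5x)
Applying y(0) = 2: C = 2 - 4/5 = 6/5
Particular solution: y = 4/5 + (6/5)e^(-5x)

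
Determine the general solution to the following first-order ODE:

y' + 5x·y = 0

Using integrating factor method:

General solution: y = Ce^(-5x^2/2)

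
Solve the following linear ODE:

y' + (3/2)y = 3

Using integrating factor method:

General solution: y = 2 + Ce^(-3x/2)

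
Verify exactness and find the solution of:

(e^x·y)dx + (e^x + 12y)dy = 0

Verify exactness: ∂M/∂y = ∂N/∂x ✓
Find F(x,y) such that ∂F/∂x = M, ∂F/∂y = N
Solution: e^x·y + 6y² = C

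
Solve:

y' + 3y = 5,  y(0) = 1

General solution: y = 5/3 + Ce^(-3x)
Applying y(0) = 1: C = 1 - 5/3 = -2/3
Particular solution: y = 5/3 - (2/3)e^(-3x)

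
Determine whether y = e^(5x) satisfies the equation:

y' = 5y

Verification:
y = e^(5x)
y' = 5e^(5x)
5y = 5e^(5x)
y' = 5y ✓

Yes, it is a solution.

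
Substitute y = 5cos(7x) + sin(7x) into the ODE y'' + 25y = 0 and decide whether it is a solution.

Verification:
y'' = -245cos(7x) - 49sin(7x)
y'' + 25y ≠ 0 (frequency mismatch: got 49 instead of 25)

No, it is not a solution.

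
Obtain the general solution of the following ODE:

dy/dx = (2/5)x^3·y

Separating variables and integrating:
ln|y| = x^4/10 + C

General solution: y = Ce^(x^4/10)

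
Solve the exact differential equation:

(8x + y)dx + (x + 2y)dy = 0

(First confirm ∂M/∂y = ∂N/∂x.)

Verify exactness: ∂M/∂y = ∂N/∂x ✓
Find F(x,y) such that ∂F/∂x = M, ∂F/∂y = N
Solution: 4x² + xy + y² = C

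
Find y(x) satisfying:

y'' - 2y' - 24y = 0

Characteristic equation: r² - 2r - 24 = 0
Roots: r = 6, -4 (distinct real)
General solution: y = C₁e^(6x) + C₂e^(-4x)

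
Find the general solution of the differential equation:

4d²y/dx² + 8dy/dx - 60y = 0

Characteristic equation: 4r² + 8r - 60 = 0
Divide by 4: r² + 2r - 15 = 0
Roots: r = 3, -5 (distinct real)
General solution: y = C₁e^(3x) + C₂e^(-5x)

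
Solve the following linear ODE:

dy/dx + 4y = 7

Using integrating factor method:

General solution: y = 7/4 + Ce^(-4x)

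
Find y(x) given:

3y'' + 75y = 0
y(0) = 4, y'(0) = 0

General solution: y = C₁cos(5x) + C₂sin(5x)
Complex roots r = ±5i
Applying ICs: C₁ = 4, C₂ = 0
Particular solution: y = 4cos(5x)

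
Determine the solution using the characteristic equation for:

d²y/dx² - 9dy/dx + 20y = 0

Characteristic equation: r² - 9r + 20 = 0
Roots: r = 5, 4 (distinct real)
General solution: y = C₁e^(5x) + C₂e^(4x)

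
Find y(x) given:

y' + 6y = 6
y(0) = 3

General solution: y = 1 + Ce^(-6x)
Applying y(0) = 3: C = 3 - 1 = 2
Particular solution: y = 1 + 2e^(-6x)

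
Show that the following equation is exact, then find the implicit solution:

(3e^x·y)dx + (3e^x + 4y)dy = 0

Verify exactness: ∂M/∂y = ∂N/∂x ✓
Find F(x,y) such that ∂F/∂x = M, ∂F/∂y = N
Solution: 3e^x·y + 2y² = C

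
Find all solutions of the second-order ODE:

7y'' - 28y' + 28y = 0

Characteristic equation: 7r² - 28r + 28 = 0
Divide by 7: r² - 4r + 4 = 0
Factored: (r - 2)² = 0
Repeated root: r = 2
General solution: y = (C₁ + C₂x)e^(2x)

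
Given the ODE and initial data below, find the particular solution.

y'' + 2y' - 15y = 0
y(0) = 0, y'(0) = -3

General solution: y = C₁e^(3x) + C₂e^(-5x)
Applying ICs: C₁ = -3/8, C₂ = 3/8
Particular solution: y = -(3/8)e^(3x) + (3/8)e^(-5x)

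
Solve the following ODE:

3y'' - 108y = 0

Characteristic equation: 3r² - 108 = 0
Divide by 3: r² - 36 = 0
Roots: r = 6, -6 (distinct real)
General solution: y = C₁e^(6x) + C₂e^(-6x)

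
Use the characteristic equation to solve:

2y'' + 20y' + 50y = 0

Characteristic equation: 2r² + 20r + 50 = 0
Divide by 2: r² + 10r + 25 = 0
Factored: (r + 5)² = 0
Repeated root: r = -5
General solution: y = (C₁ + C₂x)e^(-5x)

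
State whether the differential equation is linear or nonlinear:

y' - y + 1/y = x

Nonlinear (1/y term)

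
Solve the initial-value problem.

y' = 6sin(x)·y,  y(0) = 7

General solution: y = Ce^(-6cos(x))
Applying IC y(0) = 7:
Particular solution: y = 7e^(6(1-cos(x)))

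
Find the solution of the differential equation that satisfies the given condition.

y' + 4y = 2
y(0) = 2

General solution: y = 1/2 + Ce^(-4x)
Applying y(0) = 2: C = 2 - 1/2 = 3/2
Particular solution: y = 1/2 + (3/2)e^(-4x)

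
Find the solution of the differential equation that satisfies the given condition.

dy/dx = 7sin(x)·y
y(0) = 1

General solution: y = Ce^(-7cos(x))
Applying IC y(0) = 1:
Particular solution: y = e^(7(1-cos(x)))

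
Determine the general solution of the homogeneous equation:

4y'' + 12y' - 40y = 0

Characteristic equation: 4r² + 12r - 40 = 0
Divide by 4: r² + 3r - 10 = 0
Roots: r = 2, -5 (distinct real)
General solution: y = C₁e^(2x) + C₂e^(-5x)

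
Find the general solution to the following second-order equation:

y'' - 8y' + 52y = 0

Characteristic equation: r² - 8r + 52 = 0
Roots: r = 4 ± 6i (complex conjugates)
General solution: y = e^(4x)(C₁cos(6x) + C₂sin(6x))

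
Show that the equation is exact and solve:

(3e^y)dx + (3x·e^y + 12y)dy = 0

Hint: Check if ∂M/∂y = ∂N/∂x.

Verify exactness: ∂M/∂y = ∂N/∂x ✓
Find F(x,y) such that ∂F/∂x = M, ∂F/∂y = N
Solution: 3x·e^y + 6y² = C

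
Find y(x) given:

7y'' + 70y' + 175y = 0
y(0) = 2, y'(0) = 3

General solution: y = (C₁ + C₂x)e^(-5x)
Repeated root r = -5
Applying ICs: C₁ = 2, C₂ = 13
Particular solution: y = (2 + 13x)e^(-5x)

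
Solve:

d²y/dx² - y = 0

Characteristic equation: r² - 1 = 0
Roots: r = 1, -1 (distinct real)
General solution: y = C₁e^x + C₂e^(-x)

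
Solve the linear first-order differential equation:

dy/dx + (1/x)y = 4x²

Using integrating factor method:

General solution: y = x^3 + C/x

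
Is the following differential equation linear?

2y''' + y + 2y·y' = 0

No. Nonlinear (product y·y')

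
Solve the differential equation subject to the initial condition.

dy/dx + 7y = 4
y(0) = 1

General solution: y = 4/7 + Ce^(-7x)
Applying y(0) = 1: C = 1 - 4/7 = 3/7
Particular solution: y = 4/7 + (3/7)e^(-7x)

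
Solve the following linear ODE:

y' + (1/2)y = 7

Using integrating factor method:

General solution: y = 14 + Ce^(-x/2)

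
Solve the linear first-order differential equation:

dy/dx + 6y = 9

Using integrating factor method:

General solution: y = 3/2 + Ce^(-6x)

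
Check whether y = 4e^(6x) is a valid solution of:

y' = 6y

Verification:
y = 4e^(6x)
y' = 24e^(6x)
6y = 24e^(6x)
y' = 6y ✓

Yes, it is a solution.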